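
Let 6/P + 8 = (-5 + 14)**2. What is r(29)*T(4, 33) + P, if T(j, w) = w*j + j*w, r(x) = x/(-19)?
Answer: -558774/1387 ≈ -402.87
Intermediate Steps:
r(x) = -x/19 (r(x) = x*(-1/19) = -x/19)
T(j, w) = 2*j*w (T(j, w) = j*w + j*w = 2*j*w)
P = 6/73 (P = 6/(-8 + (-5 + 14)**2) = 6/(-8 + 9**2) = 6/(-8 + 81) = 6/73 ≈ 0.082192)
r(29)*T(4, 33) + P = (-1/19*29)*(2*4*33) + 6/73 = -29/19*264 + 6/73 = -7656/19 + 6/73 = -558774/1387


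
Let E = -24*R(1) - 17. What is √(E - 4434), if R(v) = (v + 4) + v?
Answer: I*√4595 ≈ 67.786*I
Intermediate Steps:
R(v) = 4 + 2*v (R(v) = (4 + v) + v = 4 + 2*v)
E = -161 (E = -24*(4 + 2*1) - 17 = -24*(4 + 2) - 17 = -24*6 - 17 = -144 - 17 = -161)
√(E - 4434) = √(-161 - 4434) = √(-4595) = I*√4595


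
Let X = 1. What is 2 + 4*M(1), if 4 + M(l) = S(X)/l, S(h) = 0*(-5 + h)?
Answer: -14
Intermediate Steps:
S(h) = 0
M(l) = -4 (M(l) = -4 + 0/l = -4 + 0 = -4)
2 + 4*M(1) = 2 + 4*(-4) = 2 - 16 = -14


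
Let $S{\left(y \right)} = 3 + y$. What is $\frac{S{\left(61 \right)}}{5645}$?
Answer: $\frac{64}{5645} \approx 0.011337$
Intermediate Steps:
$\frac{S{\left(61 \right)}}{5645} = \frac{3 + 61}{5645} = 64 \cdot \frac{1}{5645} = \frac{64}{5645}$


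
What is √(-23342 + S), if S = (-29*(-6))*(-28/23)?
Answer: I*√12459974/23 ≈ 153.47*I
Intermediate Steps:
S = -4872/23 (S = 174*(-28*1/23) = 174*(-28/23) = -4872/23 ≈ -211.83)
√(-23342 + S) = √(-23342 - 4872/23) = √(-541738/23) = I*√12459974/23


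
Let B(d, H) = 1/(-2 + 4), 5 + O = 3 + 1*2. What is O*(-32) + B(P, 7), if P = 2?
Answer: 1/2 ≈ 0.50000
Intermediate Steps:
O = 0 (O = -5 + (3 + 1*2) = -5 + (3 + 2) = -5 + 5 = 0)
B(d, H) = 1/2
O*(-32) + B(P, 7) = 0*(-32) + 1/2 = 0 + 1/2 = 1/2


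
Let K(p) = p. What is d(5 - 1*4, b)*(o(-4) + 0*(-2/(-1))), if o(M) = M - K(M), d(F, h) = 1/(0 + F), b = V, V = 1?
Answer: 0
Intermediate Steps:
b = 1
d(F, h) = 1/F
o(M) = 0 (o(M) = M - M = 0)
d(5 - 1*4, b)*(o(-4) + 0*(-2/(-1))) = (0 + 0*(-2/(-1)))/(5 - 1*4) = (0 + 0*(-2*(-1)))/(5 - 4) = (0 + 0*2)/1 = 1*(0 + 0) = 1*0 = 0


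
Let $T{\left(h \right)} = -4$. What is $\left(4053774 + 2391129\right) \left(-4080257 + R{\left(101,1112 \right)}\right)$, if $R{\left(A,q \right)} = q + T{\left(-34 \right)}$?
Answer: $-26289719627547$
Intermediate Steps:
$R{\left(A,q \right)} = -4 + q$ ($R{\left(A,q \right)} = q - 4 = -4 + q$)
$\left(4053774 + 2391129\right) \left(-4080257 + R{\left(101,1112 \right)}\right) = \left(4053774 + 2391129\right) \left(-4080257 + \left(-4 + 1112\right)\right) = 6444903 \left(-4080257 + 1108\right) = 6444903 \left(-4079149\right) = -26289719627547$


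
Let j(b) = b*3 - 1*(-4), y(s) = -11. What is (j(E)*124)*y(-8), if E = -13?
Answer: 47740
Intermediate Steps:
j(b) = 4 + 3*b (j(b) = 3*b + 4 = 4 + 3*b)
(j(E)*124)*y(-8) = ((4 + 3*(-13))*124)*(-11) = ((4 - 39)*124)*(-11) = -35*124*(-11) = -4340*(-11) = 47740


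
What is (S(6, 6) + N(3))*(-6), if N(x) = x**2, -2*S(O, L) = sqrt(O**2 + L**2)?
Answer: -54 + 18*sqrt(2) ≈ -28.544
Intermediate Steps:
S(O, L) = -sqrt(L**2 + O**2)/2 (S(O, L) = -sqrt(O**2 + L**2)/2 = -sqrt(L**2 + O**2)/2)
(S(6, 6) + N(3))*(-6) = (-sqrt(6**2 + 6**2)/2 + 3**2)*(-6) = (-sqrt(36 + 36)/2 + 9)*(-6) = (-3*sqrt(2) + 9)*(-6) = (9 - 3*sqrt(2))*(-6) = -54 + 18*sqrt(2)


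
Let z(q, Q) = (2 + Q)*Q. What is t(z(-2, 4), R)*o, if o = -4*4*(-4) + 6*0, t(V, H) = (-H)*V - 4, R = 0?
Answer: -256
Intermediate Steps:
z(q, Q) = Q*(2 + Q)
t(V, H) = -4 - H*V (t(V, H) = -H*V - 4 = -4 - H*V)
o = 64 (o = -16*(-4) + 0 = 64 + 0 = 64)
t(z(-2, 4), R)*o = (-4 - 1*0*4*(2 + 4))*64 = (-4 - 1*0*4*6)*64 = (-4 - 1*0*24)*64 = (-4 + 0)*64 = -4*64 = -256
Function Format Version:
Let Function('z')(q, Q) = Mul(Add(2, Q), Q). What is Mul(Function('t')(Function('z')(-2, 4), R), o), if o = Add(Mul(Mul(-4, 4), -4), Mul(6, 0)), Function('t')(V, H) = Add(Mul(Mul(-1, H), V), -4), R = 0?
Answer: -256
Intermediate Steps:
Function('z')(q, Q) = Mul(Q, Add(2, Q))
Function('t')(V, H) = Add(-4, Mul(-1, H, V)) (Function('t')(V, H) = Add(Mul(-1, H, V), -4) = Add(-4, Mul(-1, H, V)))
o = 64 (o = Add(Mul(-16, -4), 0) = Add(64, 0) = 64)
Mul(Function('t')(Function('z')(-2, 4), R), o) = Mul(Add(-4, Mul(-1, 0, Mul(4, Add(2, 4)))), 64) = Mul(Add(-4, Mul(-1, 0, Mul(4, 6))), 64) = Mul(Add(-4, Mul(-1, 0, 24)), 64) = Mul(Add(-4, 0), 64) = Mul(-4, 64) = -256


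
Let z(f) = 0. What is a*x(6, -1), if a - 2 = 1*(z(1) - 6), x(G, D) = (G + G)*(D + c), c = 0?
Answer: 48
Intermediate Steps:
x(G, D) = 2*D*G (x(G, D) = (G + G)*(D + 0) = (2*G)*D = 2*D*G)
a = -4 (a = 2 + 1*(0 - 6) = 2 + 1*(-6) = 2 - 6 = -4)
a*x(6, -1) = -8*(-1)*6 = -4*(-12) = 48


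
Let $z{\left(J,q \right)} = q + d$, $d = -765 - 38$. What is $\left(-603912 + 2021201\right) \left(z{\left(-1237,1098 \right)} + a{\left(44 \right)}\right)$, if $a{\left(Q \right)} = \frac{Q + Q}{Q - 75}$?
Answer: $414076983$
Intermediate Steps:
$d = -803$
$z{\left(J,q \right)} = -803 + q$ ($z{\left(J,q \right)} = q - 803 = -803 + q$)
$a{\left(Q \right)} = \frac{2 Q}{-75 + Q}$
$\left(-603912 + 2021201\right) \left(z{\left(-1237,1098 \right)} + a{\left(44 \right)}\right) = \left(-603912 + 2021201\right) \left(\left(-803 + 1098\right) + 2 \cdot 44 \frac{1}{-75 + 44}\right) = 1417289 \left(295 + 2 \cdot 44 \frac{1}{-31}\right) = 1417289 \left(295 + 2 \cdot 44 \left(- \frac{1}{31}\right)\right) = 1417289 \left(295 - \frac{88}{31}\right) = 1417289 \cdot \frac{9057}{31} = 414076983$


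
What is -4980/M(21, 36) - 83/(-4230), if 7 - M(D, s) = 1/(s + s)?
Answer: -1516667051/2127690 ≈ -712.82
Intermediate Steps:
M(D, s) = 7 - 1/(2*s) (M(D, s) = 7 - 1/(s + s) = 7 - 1/(2*s))
-4980/M(21, 36) - 83/(-4230) = -4980/(7 - ½/36) - 83/(-4230) = -4980/(7 - ½*1/36) - 83*(-1/4230) = -4980/(7 - 1/72) + 83/4230 = -4980/503/72 + 83/4230 = -4980*72/503 + 83/4230 = -358560/503 + 83/4230 = -1516667051/2127690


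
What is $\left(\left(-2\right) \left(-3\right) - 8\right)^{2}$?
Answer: $4$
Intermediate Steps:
$\left(\left(-2\right) \left(-3\right) - 8\right)^{2} = \left(6 - 8\right)^{2} = \left(-2\right)^{2} = 4$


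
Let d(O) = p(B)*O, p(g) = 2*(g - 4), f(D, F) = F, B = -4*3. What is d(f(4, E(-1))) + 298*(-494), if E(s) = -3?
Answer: -147116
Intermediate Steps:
B = -12
p(g) = -8 + 2*g (p(g) = 2*(-4 + g) = -8 + 2*g)
d(O) = -32*O (d(O) = (-8 + 2*(-12))*O = (-8 - 24)*O = -32*O)
d(f(4, E(-1))) + 298*(-494) = -32*(-3) + 298*(-494) = 96 - 147212 = -147116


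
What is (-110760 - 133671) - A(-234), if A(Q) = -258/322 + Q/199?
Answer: -7831261464/32039 ≈ -2.4443e+5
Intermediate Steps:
A(Q) = -129/161 + Q/199 (A(Q) = -258*1/322 + Q*(1/199) = -129/161 + Q/199)
(-110760 - 133671) - A(-234) = (-110760 - 133671) - (-129/161 + (1/199)*(-234)) = -244431 - (-129/161 - 234/199) = -244431 - 1*(-63345/32039) = -244431 + 63345/32039 = -7831261464/32039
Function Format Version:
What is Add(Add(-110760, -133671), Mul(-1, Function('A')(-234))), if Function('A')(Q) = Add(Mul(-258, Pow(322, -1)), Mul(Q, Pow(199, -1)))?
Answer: Rational(-7831261464, 32039) ≈ -2.4443e+5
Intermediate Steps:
Function('A')(Q) = Add(Rational(-129, 161), Mul(Rational(1, 199), Q)) (Function('A')(Q) = Add(Mul(-258, Rational(1, 322)), Mul(Q, Rational(1, 199))) = Add(Rational(-129, 161), Mul(Rational(1, 199), Q)))
Add(Add(-110760, -133671), Mul(-1, Function('A')(-234))) = Add(Add(-110760, -133671), Mul(-1, Add(Rational(-129, 161), Mul(Rational(1, 199), -234)))) = Add(-244431, Mul(-1, Add(Rational(-129, 161), Rational(-234, 199)))) = Add(-244431, Mul(-1, Rational(-63345, 32039))) = Add(-244431, Rational(63345, 32039)) = Rational(-7831261464, 32039)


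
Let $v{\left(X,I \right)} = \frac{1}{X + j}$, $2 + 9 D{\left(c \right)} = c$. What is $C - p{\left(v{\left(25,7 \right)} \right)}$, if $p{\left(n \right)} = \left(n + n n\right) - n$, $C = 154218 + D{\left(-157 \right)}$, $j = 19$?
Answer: $\frac{895595533}{5808} \approx 1.542 \cdot 10^{5}$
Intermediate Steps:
$D{\left(c \right)} = - \frac{2}{9} + \frac{c}{9}$
$v{\left(X,I \right)} = \frac{1}{19 + X}$ ($v{\left(X,I \right)} = \frac{1}{X + 19} = \frac{1}{19 + X}$)
$C = \frac{462601}{3}$ ($C = 154218 + \left(- \frac{2}{9} + \frac{1}{9} \left(-157\right)\right) = 154218 - \frac{53}{3} = \frac{462601}{3} \approx 1.542 \cdot 10^{5}$)
$p{\left(n \right)} = n^{2}$ ($p{\left(n \right)} = \left(n + n^{2}\right) - n = n^{2}$)
$C - p{\left(v{\left(25,7 \right)} \right)} = \frac{462601}{3} - \left(\frac{1}{19 + 25}\right)^{2} = \frac{462601}{3} - \left(\frac{1}{44}\right)^{2} = \frac{462601}{3} - \frac{1}{1936} = \frac{895595533}{5808}$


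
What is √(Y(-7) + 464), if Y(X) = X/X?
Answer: √465 ≈ 21.564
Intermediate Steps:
Y(X) = 1
√(Y(-7) + 464) = √(1 + 464) = √465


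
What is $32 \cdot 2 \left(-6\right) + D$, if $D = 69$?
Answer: $-315$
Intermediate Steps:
$32 \cdot 2 \left(-6\right) + D = 32 \cdot 2 \left(-6\right) + 69 = 32 \left(-12\right) + 69 = -384 + 69 = -315$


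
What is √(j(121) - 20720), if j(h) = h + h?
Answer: I*√20478 ≈ 143.1*I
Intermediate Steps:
j(h) = 2*h
√(j(121) - 20720) = √(2*121 - 20720) = √(242 - 20720) = √(-20478) = I*√20478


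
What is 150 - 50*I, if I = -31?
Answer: 1700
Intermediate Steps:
150 - 50*I = 150 - 50*(-31) = 150 + 1550 = 1700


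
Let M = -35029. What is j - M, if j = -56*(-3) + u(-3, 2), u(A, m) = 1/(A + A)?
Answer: 211181/6 ≈ 35197.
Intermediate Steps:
u(A, m) = 1/(2*A)
j = 1007/6 (j = -56*(-3) + (1/2)/(-3) = 168 + (1/2)*(-1/3) = 168 - 1/6 = 1007/6 ≈ 167.83)
j - M = 1007/6 - 1*(-35029) = 1007/6 + 35029 = 211181/6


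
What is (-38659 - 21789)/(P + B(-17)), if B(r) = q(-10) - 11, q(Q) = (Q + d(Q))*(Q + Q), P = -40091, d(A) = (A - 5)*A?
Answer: 30224/21451 ≈ 1.4090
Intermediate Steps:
d(A) = A*(-5 + A) (d(A) = (-5 + A)*A = A*(-5 + A))
q(Q) = 2*Q*(Q + Q*(-5 + Q)) (q(Q) = (Q + Q*(-5 + Q))*(Q + Q) = (Q + Q*(-5 + Q))*(2*Q) = 2*Q*(Q + Q*(-5 + Q)))
B(r) = -2811 (B(r) = 2*(-10)²*(-4 - 10) - 11 = 2*100*(-14) - 11 = -2800 - 11 = -2811)
(-38659 - 21789)/(P + B(-17)) = (-38659 - 21789)/(-40091 - 2811) = -60448/(-42902) = -60448*(-1/42902) = 30224/21451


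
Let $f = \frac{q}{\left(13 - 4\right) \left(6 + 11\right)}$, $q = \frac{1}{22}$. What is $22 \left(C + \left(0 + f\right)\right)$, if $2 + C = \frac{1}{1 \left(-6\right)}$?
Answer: $- \frac{7292}{153} \approx -47.66$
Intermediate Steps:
$q = \frac{1}{22} \approx 0.045455$
$C = - \frac{13}{6}$ ($C = -2 + \frac{1}{1 \left(-6\right)} = -2 + \frac{1}{-6} = -2 - \frac{1}{6} = - \frac{13}{6} \approx -2.1667$)
$f = \frac{1}{3366}$ ($f = \frac{1}{22 \left(13 - 4\right) \left(6 + 11\right)} = \frac{1}{22 \cdot 9 \cdot 17} = \frac{1}{22 \cdot 153} = \frac{1}{22} \cdot \frac{1}{153} = \frac{1}{3366} \approx 0.00029709$)
$22 \left(C + \left(0 + f\right)\right) = 22 \left(- \frac{13}{6} + \left(0 + \frac{1}{3366}\right)\right) = 22 \left(- \frac{13}{6} + \frac{1}{3366}\right) = 22 \left(- \frac{3646}{1683}\right) = - \frac{7292}{153}$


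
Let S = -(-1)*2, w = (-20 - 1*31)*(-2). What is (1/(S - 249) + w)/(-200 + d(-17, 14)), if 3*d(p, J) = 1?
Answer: -75579/147953 ≈ -0.51083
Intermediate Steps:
d(p, J) = 1/3 (d(p, J) = (1/3)*1 = 1/3)
w = 102 (w = (-20 - 31)*(-2) = -51*(-2) = 102)
S = 2 (S = -1*(-2) = 2)
(1/(S - 249) + w)/(-200 + d(-17, 14)) = (1/(2 - 249) + 102)/(-200 + 1/3) = (1/(-247) + 102)/(-599/3) = (-1/247 + 102)*(-3/599) = (25193/247)*(-3/599) = -75579/147953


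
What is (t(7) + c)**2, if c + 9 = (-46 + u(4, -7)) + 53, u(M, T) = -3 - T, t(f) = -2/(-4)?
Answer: 25/4 ≈ 6.2500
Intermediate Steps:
t(f) = 1/2 (t(f) = -2*(-1/4) = 1/2)
c = 2 (c = -9 + ((-46 + (-3 - 1*(-7))) + 53) = -9 + ((-46 + (-3 + 7)) + 53) = -9 + ((-46 + 4) + 53) = -9 + (-42 + 53) = -9 + 11 = 2)
(t(7) + c)**2 = (1/2 + 2)**2 = (5/2)**2 = 25/4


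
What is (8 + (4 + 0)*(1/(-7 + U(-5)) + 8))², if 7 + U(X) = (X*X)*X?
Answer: 30869136/19321 ≈ 1597.7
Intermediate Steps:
U(X) = -7 + X³ (U(X) = -7 + (X*X)*X = -7 + X²*X = -7 + X³)
(8 + (4 + 0)*(1/(-7 + U(-5)) + 8))² = (8 + (4 + 0)*(1/(-7 + (-7 + (-5)³)) + 8))² = (8 + 4*(1/(-7 + (-7 - 125)) + 8))² = (8 + 4*(1/(-7 - 132) + 8))² = (8 + 4*(1/(-139) + 8))² = (8 + 4*(-1/139 + 8))² = (8 + 4*(1111/139))² = (8 + 4444/139)² = (5556/139)² = 30869136/19321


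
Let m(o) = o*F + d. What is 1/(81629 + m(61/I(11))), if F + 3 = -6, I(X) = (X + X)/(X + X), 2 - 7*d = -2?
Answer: 7/567564 ≈ 1.2333e-5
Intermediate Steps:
d = 4/7 (d = 2/7 - ⅐*(-2) = 2/7 + 2/7 = 4/7 ≈ 0.57143)
I(X) = 1 (I(X) = (2*X)/((2*X)) = (2*X)*(1/(2*X)) = 1)
F = -9 (F = -3 - 6 = -9)
m(o) = 4/7 - 9*o (m(o) = o*(-9) + 4/7 = -9*o + 4/7 = 4/7 - 9*o)
1/(81629 + m(61/I(11))) = 1/(81629 + (4/7 - 549/1)) = 1/(81629 + (4/7 - 549)) = 1/(81629 - 3839/7) = 1/(567564/7) = 7/567564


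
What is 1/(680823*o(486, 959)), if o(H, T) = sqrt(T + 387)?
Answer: sqrt(1346)/916387758 ≈ 4.0035e-8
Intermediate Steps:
o(H, T) = sqrt(387 + T)
1/(680823*o(486, 959)) = 1/(680823*(sqrt(387 + 959))) = 1/(680823*(sqrt(1346))) = (sqrt(1346)/1346)/680823 = sqrt(1346)/916387758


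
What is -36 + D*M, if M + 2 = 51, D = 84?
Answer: 4080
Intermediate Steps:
M = 49 (M = -2 + 51 = 49)
-36 + D*M = -36 + 84*49 = -36 + 4116 = 4080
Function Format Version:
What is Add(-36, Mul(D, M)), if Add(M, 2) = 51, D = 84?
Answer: 4080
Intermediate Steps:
M = 49 (M = Add(-2, 51) = 49)
Add(-36, Mul(D, M)) = Add(-36, Mul(84, 49)) = Add(-36, 4116) = 4080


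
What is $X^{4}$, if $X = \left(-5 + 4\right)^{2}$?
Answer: $1$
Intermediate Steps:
$X = 1$ ($X = \left(-1\right)^{2} = 1$)
$X^{4} = 1^{4} = 1$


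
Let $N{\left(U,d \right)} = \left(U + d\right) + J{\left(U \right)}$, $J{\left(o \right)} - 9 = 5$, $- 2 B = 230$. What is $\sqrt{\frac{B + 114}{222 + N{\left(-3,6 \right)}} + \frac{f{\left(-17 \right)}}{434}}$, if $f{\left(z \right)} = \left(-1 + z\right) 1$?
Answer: $\frac{8 i \sqrt{1918931}}{51863} \approx 0.21368 i$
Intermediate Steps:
$B = -115$ ($B = \left(- \frac{1}{2}\right) 230 = -115$)
$J{\left(o \right)} = 14$ ($J{\left(o \right)} = 9 + 5 = 14$)
$f{\left(z \right)} = -1 + z$
$N{\left(U,d \right)} = 14 + U + d$ ($N{\left(U,d \right)} = \left(U + d\right) + 14 = 14 + U + d$)
$\sqrt{\frac{B + 114}{222 + N{\left(-3,6 \right)}} + \frac{f{\left(-17 \right)}}{434}} = \sqrt{\frac{-115 + 114}{222 + \left(14 - 3 + 6\right)} + \frac{-1 - 17}{434}} = \sqrt{- \frac{1}{222 + 17} - \frac{9}{217}} = \sqrt{- \frac{1}{239} - \frac{9}{217}} = \sqrt{- \frac{2368}{51863}} = \frac{8 i \sqrt{1918931}}{51863}$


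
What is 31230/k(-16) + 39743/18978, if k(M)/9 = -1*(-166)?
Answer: 36225499/1575174 ≈ 22.998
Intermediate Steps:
k(M) = 1494 (k(M) = 9*(-1*(-166)) = 9*166 = 1494)
31230/k(-16) + 39743/18978 = 31230/1494 + 39743/18978 = 31230*(1/1494) + 39743*(1/18978) = 1735/83 + 39743/18978 = 36225499/1575174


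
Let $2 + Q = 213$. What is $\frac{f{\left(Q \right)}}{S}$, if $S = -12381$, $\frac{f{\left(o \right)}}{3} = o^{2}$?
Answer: $- \frac{44521}{4127} \approx -10.788$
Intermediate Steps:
$Q = 211$ ($Q = -2 + 213 = 211$)
$f{\left(o \right)} = 3 o^{2}$
$\frac{f{\left(Q \right)}}{S} = \frac{3 \cdot 211^{2}}{-12381} = 3 \cdot 44521 \left(- \frac{1}{12381}\right) = 133563 \left(- \frac{1}{12381}\right) = - \frac{44521}{4127}$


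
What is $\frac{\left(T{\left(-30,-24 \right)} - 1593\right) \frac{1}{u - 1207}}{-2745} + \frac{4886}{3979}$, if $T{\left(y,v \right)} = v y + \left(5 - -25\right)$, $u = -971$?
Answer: $\frac{9736044721}{7929629730} \approx 1.2278$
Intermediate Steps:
$T{\left(y,v \right)} = 30 + v y$ ($T{\left(y,v \right)} = v y + \left(5 + 25\right) = v y + 30 = 30 + v y$)
$\frac{\left(T{\left(-30,-24 \right)} - 1593\right) \frac{1}{u - 1207}}{-2745} + \frac{4886}{3979} = \frac{\left(\left(30 - -720\right) - 1593\right) \frac{1}{-971 - 1207}}{-2745} + \frac{4886}{3979} = \frac{\left(30 + 720\right) - 1593}{-2178} \left(- \frac{1}{2745}\right) + 4886 \cdot \frac{1}{3979} = \left(750 - 1593\right) \left(- \frac{1}{2178}\right) \left(- \frac{1}{2745}\right) + \frac{4886}{3979} = \left(-843\right) \left(- \frac{1}{2178}\right) \left(- \frac{1}{2745}\right) + \frac{4886}{3979} = \frac{281}{726} \left(- \frac{1}{2745}\right) + \frac{4886}{3979} = - \frac{281}{1992870} + \frac{4886}{3979} = \frac{9736044721}{7929629730}$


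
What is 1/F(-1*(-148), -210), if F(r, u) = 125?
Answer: 1/125 ≈ 0.0080000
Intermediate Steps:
1/F(-1*(-148), -210) = 1/125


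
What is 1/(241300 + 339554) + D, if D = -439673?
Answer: -255385820741/580854 ≈ -4.3967e+5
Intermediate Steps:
1/(241300 + 339554) + D = 1/(241300 + 339554) - 439673 = 1/580854 - 439673 = -255385820741/580854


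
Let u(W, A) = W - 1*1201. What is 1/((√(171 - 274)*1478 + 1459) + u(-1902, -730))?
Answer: -411/56926147 - 739*I*√103/113852294 ≈ -7.2199e-6 - 6.5875e-5*I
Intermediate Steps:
u(W, A) = -1201 + W (u(W, A) = W - 1201 = -1201 + W)
1/((√(171 - 274)*1478 + 1459) + u(-1902, -730)) = 1/((√(171 - 274)*1478 + 1459) + (-1201 - 1902)) = 1/((√(-103)*1478 + 1459) - 3103) = 1/(((I*√103)*1478 + 1459) - 3103) = 1/((1478*I*√103 + 1459) - 3103) = 1/((1459 + 1478*I*√103) - 3103) = 1/(-1644 + 1478*I*√103)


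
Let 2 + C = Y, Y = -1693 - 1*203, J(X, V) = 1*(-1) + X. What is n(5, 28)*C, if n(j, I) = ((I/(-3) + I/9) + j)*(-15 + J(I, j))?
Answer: 83512/3 ≈ 27837.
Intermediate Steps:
J(X, V) = -1 + X
Y = -1896 (Y = -1693 - 203 = -1896)
C = -1898 (C = -2 - 1896 = -1898)
n(j, I) = (-16 + I)*(j - 2*I/9) (n(j, I) = ((I/(-3) + I/9) + j)*(-15 + (-1 + I)) = ((I*(-⅓) + I*(⅑)) + j)*(-16 + I) = ((-I/3 + I/9) + j)*(-16 + I) = (-2*I/9 + j)*(-16 + I) = (j - 2*I/9)*(-16 + I) = (-16 + I)*(j - 2*I/9))
n(5, 28)*C = (-16*5 - 2/9*28² + (32/9)*28 + 28*5)*(-1898) = (-80 - 2/9*784 + 896/9 + 140)*(-1898) = (-80 - 1568/9 + 896/9 + 140)*(-1898) = -44/3*(-1898) = 83512/3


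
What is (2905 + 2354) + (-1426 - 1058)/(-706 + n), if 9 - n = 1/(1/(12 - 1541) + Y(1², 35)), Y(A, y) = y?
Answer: 196297767609/37300787 ≈ 5262.6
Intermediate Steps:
n = 480097/53514 (n = 9 - 1/(1/(12 - 1541) + 35) = 9 - 1/(1/(-1529) + 35) = 9 - 1/(-1/1529 + 35) = 9 - 1/53514/1529 = 9 - 1*1529/53514 = 9 - 1529/53514 = 480097/53514 ≈ 8.9714)
(2905 + 2354) + (-1426 - 1058)/(-706 + n) = (2905 + 2354) + (-1426 - 1058)/(-706 + 480097/53514) = 5259 - 2484/(-37300787/53514) = 5259 - 2484*(-53514/37300787) = 5259 + 132928776/37300787 = 196297767609/37300787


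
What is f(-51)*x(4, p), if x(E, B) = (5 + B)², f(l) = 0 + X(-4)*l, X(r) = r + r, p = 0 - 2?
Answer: 3672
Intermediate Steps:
p = -2
X(r) = 2*r
f(l) = -8*l (f(l) = 0 + (2*(-4))*l = 0 - 8*l = -8*l)
f(-51)*x(4, p) = (-8*(-51))*(5 - 2)² = 408*3² = 408*9 = 3672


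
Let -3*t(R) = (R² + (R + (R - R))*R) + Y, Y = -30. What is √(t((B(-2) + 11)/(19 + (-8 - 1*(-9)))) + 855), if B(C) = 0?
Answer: √3113274/60 ≈ 29.407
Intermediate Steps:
t(R) = 10 - 2*R²/3 (t(R) = -((R² + (R + (R - R))*R) - 30)/3 = -((R² + (R + 0)*R) - 30)/3 = -((R² + R*R) - 30)/3 = -((R² + R²) - 30)/3 = -(2*R² - 30)/3 = -(-30 + 2*R²)/3 = 10 - 2*R²/3)
√(t((B(-2) + 11)/(19 + (-8 - 1*(-9)))) + 855) = √((10 - 2*(0 + 11)²/(19 + (-8 - 1*(-9)))²/3) + 855) = √((10 - 2*121/(19 + (-8 + 9))²/3) + 855) = √((10 - 2*121/(19 + 1)²/3) + 855) = √((10 - 2*(11/20)²/3) + 855) = √((10 - ⅔*121/400) + 855) = √((10 - 121/600) + 855) = √(5879/600 + 855) = √(518879/600) = √3113274/60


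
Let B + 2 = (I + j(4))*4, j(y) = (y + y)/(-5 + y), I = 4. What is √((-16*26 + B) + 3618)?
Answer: 4*√199 ≈ 56.427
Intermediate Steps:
j(y) = 2*y/(-5 + y) (j(y) = (2*y)/(-5 + y) = 2*y/(-5 + y))
B = -18 (B = -2 + (4 + 2*4/(-5 + 4))*4 = -2 + (4 + 2*4/(-1))*4 = -2 + (4 + 2*4*(-1))*4 = -2 + (4 - 8)*4 = -2 - 4*4 = -2 - 16 = -18)
√((-16*26 + B) + 3618) = √((-16*26 - 18) + 3618) = √((-416 - 18) + 3618) = √(-434 + 3618) = √3184 = 4*√199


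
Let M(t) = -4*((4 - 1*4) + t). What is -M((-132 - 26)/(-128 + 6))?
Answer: 316/61 ≈ 5.1803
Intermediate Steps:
M(t) = -4*t (M(t) = -4*((4 - 4) + t) = -4*(0 + t) = -4*t)
-M((-132 - 26)/(-128 + 6)) = -(-4)*(-132 - 26)/(-128 + 6) = -(-4)*(-158/(-122)) = -(-4)*(-158*(-1/122)) = -(-4)*79/61 = -1*(-316/61) = 316/61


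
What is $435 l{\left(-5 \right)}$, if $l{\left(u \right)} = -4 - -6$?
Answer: $870$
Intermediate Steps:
$l{\left(u \right)} = 2$ ($l{\left(u \right)} = -4 + 6 = 2$)
$435 l{\left(-5 \right)} = 435 \cdot 2 = 870$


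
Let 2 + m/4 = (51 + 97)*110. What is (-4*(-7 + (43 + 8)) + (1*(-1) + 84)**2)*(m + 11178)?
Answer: 512134770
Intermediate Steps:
m = 65112 (m = -8 + 4*((51 + 97)*110) = -8 + 4*(148*110) = -8 + 4*16280 = -8 + 65120 = 65112)
(-4*(-7 + (43 + 8)) + (1*(-1) + 84)**2)*(m + 11178) = (-4*(-7 + (43 + 8)) + (1*(-1) + 84)**2)*(65112 + 11178) = (-4*(-7 + 51) + (-1 + 84)**2)*76290 = (-4*44 + 83**2)*76290 = (-176 + 6889)*76290 = 6713*76290 = 512134770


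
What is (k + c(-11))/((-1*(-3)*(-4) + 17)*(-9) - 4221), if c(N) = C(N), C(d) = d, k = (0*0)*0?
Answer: 11/4266 ≈ 0.0025785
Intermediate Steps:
k = 0 (k = 0*0 = 0)
c(N) = N
(k + c(-11))/((-1*(-3)*(-4) + 17)*(-9) - 4221) = (0 - 11)/((-1*(-3)*(-4) + 17)*(-9) - 4221) = -11/((3*(-4) + 17)*(-9) - 4221) = -11/((-12 + 17)*(-9) - 4221) = -11/(5*(-9) - 4221) = -11/(-45 - 4221) = -11/(-4266) = -11*(-1/4266) = 11/4266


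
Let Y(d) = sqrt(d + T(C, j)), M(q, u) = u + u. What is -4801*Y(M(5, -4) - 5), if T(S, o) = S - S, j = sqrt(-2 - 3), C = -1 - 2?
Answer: -4801*I*sqrt(13) ≈ -17310.0*I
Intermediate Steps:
C = -3
M(q, u) = 2*u
j = I*sqrt(5) (j = sqrt(-5) = I*sqrt(5) ≈ 2.2361*I)
T(S, o) = 0
Y(d) = sqrt(d) (Y(d) = sqrt(d + 0) = sqrt(d))
-4801*Y(M(5, -4) - 5) = -4801*sqrt(2*(-4) - 5) = -4801*sqrt(-8 - 5) = -4801*I*sqrt(13)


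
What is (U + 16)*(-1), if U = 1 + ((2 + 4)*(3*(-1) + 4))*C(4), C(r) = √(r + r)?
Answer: -17 - 12*√2 ≈ -33.971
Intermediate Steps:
C(r) = √2*√r (C(r) = √(2*r) = √2*√r)
U = 1 + 12*√2 (U = 1 + ((2 + 4)*(3*(-1) + 4))*(√2*√4) = 1 + (6*(-3 + 4))*(√2*2) = 1 + (6*1)*(2*√2) = 1 + 6*(2*√2) = 1 + 12*√2 ≈ 17.971)
(U + 16)*(-1) = ((1 + 12*√2) + 16)*(-1) = (17 + 12*√2)*(-1) = -17 - 12*√2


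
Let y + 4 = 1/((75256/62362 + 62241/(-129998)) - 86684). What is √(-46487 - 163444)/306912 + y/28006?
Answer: -702737702542357/4920203834173478807 + I*√209931/306912 ≈ -0.00014283 + 0.0014929*I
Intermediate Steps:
y = -1405475405084714/351367837904269 (y = -4 + 1/((75256/62362 + 62241/(-129998)) - 86684) = -4 + 1/((75256*(1/62362) + 62241*(-1/129998)) - 86684) = -4 + 1/((37628/31181 - 62241/129998) - 86684) = -4 + 1/(2950828123/4053467638 - 86684) = -4 + 1/(-351367837904269/4053467638) = -4 - 4053467638/351367837904269 = -1405475405084714/351367837904269 ≈ -4.0000)
√(-46487 - 163444)/306912 + y/28006 = √(-46487 - 163444)/306912 - 1405475405084714/351367837904269/28006 = √(-209931)*(1/306912) - 1405475405084714/351367837904269*1/28006 = (I*√209931)*(1/306912) - 702737702542357/4920203834173478807 = I*√209931/306912 - 702737702542357/4920203834173478807 = -702737702542357/4920203834173478807 + I*√209931/306912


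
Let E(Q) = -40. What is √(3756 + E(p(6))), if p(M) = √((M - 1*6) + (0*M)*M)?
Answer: 2*√929 ≈ 60.959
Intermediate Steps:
p(M) = √(-6 + M) (p(M) = √((M - 6) + 0*M) = √((-6 + M) + 0) = √(-6 + M))
√(3756 + E(p(6))) = √(3756 - 40) = √3716 = 2*√929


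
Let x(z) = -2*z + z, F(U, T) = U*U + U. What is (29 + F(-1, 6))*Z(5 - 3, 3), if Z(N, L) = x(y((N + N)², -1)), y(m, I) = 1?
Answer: -29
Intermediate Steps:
F(U, T) = U + U² (F(U, T) = U² + U = U + U²)
x(z) = -z
Z(N, L) = -1 (Z(N, L) = -1*1 = -1)
(29 + F(-1, 6))*Z(5 - 3, 3) = (29 - (1 - 1))*(-1) = (29 - 1*0)*(-1) = (29 + 0)*(-1) = 29*(-1) = -29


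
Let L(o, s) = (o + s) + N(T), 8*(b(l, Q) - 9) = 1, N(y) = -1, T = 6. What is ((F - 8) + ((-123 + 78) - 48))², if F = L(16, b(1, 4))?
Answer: 378225/64 ≈ 5909.8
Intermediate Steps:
b(l, Q) = 73/8 (b(l, Q) = 9 + (⅛)*1 = 9 + ⅛ = 73/8)
L(o, s) = -1 + o + s (L(o, s) = (o + s) - 1 = -1 + o + s)
F = 193/8 (F = -1 + 16 + 73/8 = 193/8 ≈ 24.125)
((F - 8) + ((-123 + 78) - 48))² = ((193/8 - 8) + ((-123 + 78) - 48))² = (129/8 + (-45 - 48))² = (129/8 - 93)² = (-615/8)² = 378225/64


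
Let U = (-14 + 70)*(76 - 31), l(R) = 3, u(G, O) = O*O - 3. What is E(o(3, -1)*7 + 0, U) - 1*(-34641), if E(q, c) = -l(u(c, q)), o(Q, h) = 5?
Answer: 34638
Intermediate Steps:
u(G, O) = -3 + O² (u(G, O) = O² - 3 = -3 + O²)
U = 2520 (U = 56*45 = 2520)
E(q, c) = -3 (E(q, c) = -1*3 = -3)
E(o(3, -1)*7 + 0, U) - 1*(-34641) = -3 - 1*(-34641) = -3 + 34641 = 34638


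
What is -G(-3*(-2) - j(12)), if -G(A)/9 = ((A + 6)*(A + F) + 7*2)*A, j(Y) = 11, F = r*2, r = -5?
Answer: 45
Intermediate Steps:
F = -10 (F = -5*2 = -10)
G(A) = -9*A*(14 + (-10 + A)*(6 + A)) (G(A) = -9*((A + 6)*(A - 10) + 7*2)*A = -9*((6 + A)*(-10 + A) + 14)*A = -9*((-10 + A)*(6 + A) + 14)*A = -9*(14 + (-10 + A)*(6 + A))*A = -9*A*(14 + (-10 + A)*(6 + A)))
-G(-3*(-2) - j(12)) = -9*(-3*(-2) - 1*11)*(46 - (-3*(-2) - 1*11)² + 4*(-3*(-2) - 1*11)) = -9*(6 - 11)*(46 - (6 - 11)² + 4*(6 - 11)) = -9*(-5)*(46 - 1*(-5)² + 4*(-5)) = -9*(-5)*(46 - 1*25 - 20) = -9*(-5)*(46 - 25 - 20) = -9*(-5) = -1*(-45) = 45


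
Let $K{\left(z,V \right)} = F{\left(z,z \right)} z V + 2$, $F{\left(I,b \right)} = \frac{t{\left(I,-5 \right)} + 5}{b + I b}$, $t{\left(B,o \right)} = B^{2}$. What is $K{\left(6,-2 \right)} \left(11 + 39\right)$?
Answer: $- \frac{3400}{7} \approx -485.71$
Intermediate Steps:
$F{\left(I,b \right)} = \frac{5 + I^{2}}{b + I b}$ ($F{\left(I,b \right)} = \frac{I^{2} + 5}{b + I b} = \frac{5 + I^{2}}{b + I b}$)
$K{\left(z,V \right)} = 2 + \frac{V \left(5 + z^{2}\right)}{1 + z}$ ($K{\left(z,V \right)} = \frac{5 + z^{2}}{z \left(1 + z\right)} z V + 2 = \frac{5 + z^{2}}{1 + z} V + 2 = \frac{V \left(5 + z^{2}\right)}{1 + z} + 2 = 2 + \frac{V \left(5 + z^{2}\right)}{1 + z}$)
$K{\left(6,-2 \right)} \left(11 + 39\right) = \frac{2 + 2 \cdot 6 - 2 \left(5 + 6^{2}\right)}{1 + 6} \left(11 + 39\right) = \frac{2 + 12 - 2 \left(5 + 36\right)}{7} \cdot 50 = \frac{2 + 12 - 82}{7} \cdot 50 = \frac{1}{7} \left(-68\right) 50 = \left(- \frac{68}{7}\right) 50 = - \frac{3400}{7}$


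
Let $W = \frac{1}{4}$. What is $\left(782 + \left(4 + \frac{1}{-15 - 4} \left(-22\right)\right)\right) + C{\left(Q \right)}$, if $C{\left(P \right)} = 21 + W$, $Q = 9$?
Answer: $\frac{61439}{76} \approx 808.41$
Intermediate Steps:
$W = \frac{1}{4} \approx 0.25$
$C{\left(P \right)} = \frac{85}{4}$ ($C{\left(P \right)} = 21 + \frac{1}{4} = \frac{85}{4}$)
$\left(782 + \left(4 + \frac{1}{-15 - 4} \left(-22\right)\right)\right) + C{\left(Q \right)} = \left(782 + \left(4 + \frac{1}{-15 - 4} \left(-22\right)\right)\right) + \frac{85}{4} = \left(782 + \left(4 + \frac{1}{-19} \left(-22\right)\right)\right) + \frac{85}{4} = \left(782 + \left(4 - - \frac{22}{19}\right)\right) + \frac{85}{4} = \left(782 + \left(4 + \frac{22}{19}\right)\right) + \frac{85}{4} = \left(782 + \frac{98}{19}\right) + \frac{85}{4} = \frac{14956}{19} + \frac{85}{4} = \frac{61439}{76}$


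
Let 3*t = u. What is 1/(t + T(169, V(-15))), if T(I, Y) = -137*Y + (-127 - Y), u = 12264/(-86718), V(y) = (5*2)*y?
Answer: 43359/892022663 ≈ 4.8608e-5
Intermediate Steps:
V(y) = 10*y
u = -2044/14453 (u = 12264*(-1/86718) = -2044/14453 ≈ -0.14142)
T(I, Y) = -127 - 138*Y
t = -2044/43359 (t = (⅓)*(-2044/14453) = -2044/43359 ≈ -0.047141)
1/(t + T(169, V(-15))) = 1/(-2044/43359 + (-127 - 1380*(-15))) = 1/(-2044/43359 + (-127 - 138*(-150))) = 1/(-2044/43359 + (-127 + 20700)) = 1/(-2044/43359 + 20573) = 1/(892022663/43359) = 43359/892022663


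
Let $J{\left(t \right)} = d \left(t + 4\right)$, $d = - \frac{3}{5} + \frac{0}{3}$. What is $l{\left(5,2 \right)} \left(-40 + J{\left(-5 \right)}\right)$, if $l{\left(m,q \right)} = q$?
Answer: $- \frac{394}{5} \approx -78.8$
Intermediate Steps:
$d = - \frac{3}{5}$ ($d = \left(-3\right) \frac{1}{5} + 0 \cdot \frac{1}{3} = - \frac{3}{5} + 0 = - \frac{3}{5} \approx -0.6$)
$J{\left(t \right)} = - \frac{12}{5} - \frac{3 t}{5}$ ($J{\left(t \right)} = - \frac{3 \left(t + 4\right)}{5} = - \frac{3 \left(4 + t\right)}{5} = - \frac{12}{5} - \frac{3 t}{5}$)
$l{\left(5,2 \right)} \left(-40 + J{\left(-5 \right)}\right) = 2 \left(-40 - - \frac{3}{5}\right) = 2 \left(-40 + \left(- \frac{12}{5} + 3\right)\right) = 2 \left(-40 + \frac{3}{5}\right) = 2 \left(- \frac{197}{5}\right) = - \frac{394}{5}$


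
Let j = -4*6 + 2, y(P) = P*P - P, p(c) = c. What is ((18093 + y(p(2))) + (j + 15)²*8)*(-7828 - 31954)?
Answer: -735449834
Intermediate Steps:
y(P) = P² - P
j = -22 (j = -24 + 2 = -22)
((18093 + y(p(2))) + (j + 15)²*8)*(-7828 - 31954) = ((18093 + 2*(-1 + 2)) + (-22 + 15)²*8)*(-7828 - 31954) = ((18093 + 2*1) + (-7)²*8)*(-39782) = ((18093 + 2) + 49*8)*(-39782) = (18095 + 392)*(-39782) = 18487*(-39782) = -735449834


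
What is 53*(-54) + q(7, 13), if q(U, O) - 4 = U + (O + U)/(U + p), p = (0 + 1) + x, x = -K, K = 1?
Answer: -19937/7 ≈ -2848.1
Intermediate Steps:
x = -1 (x = -1*1 = -1)
p = 0 (p = (0 + 1) - 1 = 1 - 1 = 0)
q(U, O) = 4 + U + (O + U)/U (q(U, O) = 4 + (U + (O + U)/(U + 0)) = 4 + (U + (O + U)/U) = 4 + U + (O + U)/U)
53*(-54) + q(7, 13) = 53*(-54) + (5 + 7 + 13/7) = -2862 + (5 + 7 + 13*(1/7)) = -2862 + (5 + 7 + 13/7) = -2862 + 97/7 = -19937/7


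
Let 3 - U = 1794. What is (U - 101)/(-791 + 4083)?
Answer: -473/823 ≈ -0.57473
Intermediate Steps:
U = -1791 (U = 3 - 1*1794 = 3 - 1794 = -1791)
(U - 101)/(-791 + 4083) = (-1791 - 101)/(-791 + 4083) = -1892/3292 = -1892*1/3292 = -473/823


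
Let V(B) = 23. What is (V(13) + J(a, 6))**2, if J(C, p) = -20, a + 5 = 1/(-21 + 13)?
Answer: 9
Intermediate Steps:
a = -41/8 (a = -5 + 1/(-21 + 13) = -5 + 1/(-8) = -5 - 1/8 = -41/8 ≈ -5.1250)
(V(13) + J(a, 6))**2 = (23 - 20)**2 = 3**2 = 9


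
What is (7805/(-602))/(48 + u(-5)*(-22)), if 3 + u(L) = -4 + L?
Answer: -1115/26832 ≈ -0.041555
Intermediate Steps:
u(L) = -7 + L (u(L) = -3 + (-4 + L) = -7 + L)
(7805/(-602))/(48 + u(-5)*(-22)) = (7805/(-602))/(48 + (-7 - 5)*(-22)) = (7805*(-1/602))/(48 - 12*(-22)) = -1115/(86*(48 + 264)) = -1115/86/312 = -1115/86*1/312 = -1115/26832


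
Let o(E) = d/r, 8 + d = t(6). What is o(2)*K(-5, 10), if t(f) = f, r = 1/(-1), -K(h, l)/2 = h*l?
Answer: 200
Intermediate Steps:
K(h, l) = -2*h*l
r = -1
d = -2 (d = -8 + 6 = -2)
o(E) = 2 (o(E) = -2/(-1) = -2*(-1) = 2)
o(2)*K(-5, 10) = 2*(-2*(-5)*10) = 2*100 = 200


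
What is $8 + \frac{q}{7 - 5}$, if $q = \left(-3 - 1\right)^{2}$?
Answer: $16$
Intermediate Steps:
$q = 16$ ($q = \left(-4\right)^{2} = 16$)
$8 + \frac{q}{7 - 5} = 8 + \frac{1}{7 - 5} \cdot 16 = 8 + \frac{1}{2} \cdot 16 = 8 + 8 = 16$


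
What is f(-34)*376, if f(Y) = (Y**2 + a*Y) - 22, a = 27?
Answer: 81216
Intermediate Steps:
f(Y) = -22 + Y**2 + 27*Y (f(Y) = (Y**2 + 27*Y) - 22 = -22 + Y**2 + 27*Y)
f(-34)*376 = (-22 + (-34)**2 + 27*(-34))*376 = (-22 + 1156 - 918)*376 = 216*376 = 81216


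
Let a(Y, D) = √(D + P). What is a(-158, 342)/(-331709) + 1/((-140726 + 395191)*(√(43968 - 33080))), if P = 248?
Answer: -√590/331709 + √2722/1385307460 ≈ -7.3189e-5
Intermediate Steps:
a(Y, D) = √(248 + D) (a(Y, D) = √(D + 248) = √(248 + D))
a(-158, 342)/(-331709) + 1/((-140726 + 395191)*(√(43968 - 33080))) = √(248 + 342)/(-331709) + 1/((-140726 + 395191)*(√(43968 - 33080))) = √590*(-1/331709) + 1/(254465*(√10888)) = -√590/331709 + 1/(254465*((2*√2722))) = -√590/331709 + (√2722/5444)/254465 = -√590/331709 + √2722/1385307460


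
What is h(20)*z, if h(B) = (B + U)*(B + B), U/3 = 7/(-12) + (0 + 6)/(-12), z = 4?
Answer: 2680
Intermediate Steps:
U = -13/4 (U = 3*(7/(-12) + (0 + 6)/(-12)) = 3*(7*(-1/12) + 6*(-1/12)) = 3*(-7/12 - ½) = 3*(-13/12) = -13/4 ≈ -3.2500)
h(B) = 2*B*(-13/4 + B) (h(B) = (B - 13/4)*(B + B) = (-13/4 + B)*(2*B) = 2*B*(-13/4 + B))
h(20)*z = ((½)*20*(-13 + 4*20))*4 = ((½)*20*(-13 + 80))*4 = ((½)*20*67)*4 = 670*4 = 2680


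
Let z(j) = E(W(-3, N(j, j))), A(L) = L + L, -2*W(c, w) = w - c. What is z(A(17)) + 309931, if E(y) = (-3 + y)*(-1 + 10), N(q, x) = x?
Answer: 619475/2 ≈ 3.0974e+5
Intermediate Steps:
W(c, w) = c/2 - w/2 (W(c, w) = -(w - c)/2 = c/2 - w/2)
A(L) = 2*L
E(y) = -27 + 9*y (E(y) = (-3 + y)*9 = -27 + 9*y)
z(j) = -81/2 - 9*j/2 (z(j) = -27 + 9*((1/2)*(-3) - j/2) = -27 + 9*(-3/2 - j/2) = -27 + (-27/2 - 9*j/2) = -81/2 - 9*j/2)
z(A(17)) + 309931 = (-81/2 - 9*17) + 309931 = (-81/2 - 9/2*34) + 309931 = (-81/2 - 153) + 309931 = -387/2 + 309931 = 619475/2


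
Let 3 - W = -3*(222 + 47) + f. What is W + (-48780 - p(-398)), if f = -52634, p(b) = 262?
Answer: 4402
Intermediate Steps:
W = 53444 (W = 3 - (-3*(222 + 47) - 52634) = 3 - (-3*269 - 52634) = 3 - (-807 - 52634) = 3 - 1*(-53441) = 3 + 53441 = 53444)
W + (-48780 - p(-398)) = 53444 + (-48780 - 1*262) = 53444 + (-48780 - 262) = 53444 - 49042 = 4402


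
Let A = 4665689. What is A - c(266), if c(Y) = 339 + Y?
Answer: 4665084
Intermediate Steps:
A - c(266) = 4665689 - (339 + 266) = 4665689 - 1*605 = 4665689 - 605 = 4665084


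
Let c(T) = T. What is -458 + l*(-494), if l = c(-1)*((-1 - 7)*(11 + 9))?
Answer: -79498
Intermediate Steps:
l = 160 (l = -(-1 - 7)*(11 + 9) = -(-8)*20 = -1*(-160) = 160)
-458 + l*(-494) = -458 + 160*(-494) = -458 - 79040 = -79498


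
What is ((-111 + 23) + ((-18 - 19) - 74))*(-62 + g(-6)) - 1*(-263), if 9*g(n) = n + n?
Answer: 38599/3 ≈ 12866.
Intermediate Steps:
g(n) = 2*n/9 (g(n) = (n + n)/9 = (2*n)/9 = 2*n/9)
((-111 + 23) + ((-18 - 19) - 74))*(-62 + g(-6)) - 1*(-263) = ((-111 + 23) + ((-18 - 19) - 74))*(-62 + (2/9)*(-6)) - 1*(-263) = (-88 + (-37 - 74))*(-62 - 4/3) + 263 = (-88 - 111)*(-190/3) + 263 = -199*(-190/3) + 263 = 37810/3 + 263 = 38599/3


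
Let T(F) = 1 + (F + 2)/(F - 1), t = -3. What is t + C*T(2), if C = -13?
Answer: -68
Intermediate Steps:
T(F) = 1 + (2 + F)/(-1 + F)
t + C*T(2) = -3 - 13*(1 + 2*2)/(-1 + 2) = -3 - 13*(1 + 4)/1 = -3 - 13*5 = -3 - 65 = -68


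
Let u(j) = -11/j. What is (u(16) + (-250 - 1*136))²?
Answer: 38278969/256 ≈ 1.4953e+5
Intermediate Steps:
(u(16) + (-250 - 1*136))² = (-11/16 + (-250 - 1*136))² = (-11*1/16 + (-250 - 136))² = (-11/16 - 386)² = (-6187/16)² = 38278969/256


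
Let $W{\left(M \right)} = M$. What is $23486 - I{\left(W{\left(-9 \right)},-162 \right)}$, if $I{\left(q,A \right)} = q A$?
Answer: $22028$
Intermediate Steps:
$I{\left(q,A \right)} = A q$
$23486 - I{\left(W{\left(-9 \right)},-162 \right)} = 23486 - \left(-162\right) \left(-9\right) = 23486 - 1458 = 22028$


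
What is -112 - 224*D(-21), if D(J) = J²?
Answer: -98896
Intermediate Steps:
-112 - 224*D(-21) = -112 - 224*(-21)² = -112 - 224*441 = -112 - 98784 = -98896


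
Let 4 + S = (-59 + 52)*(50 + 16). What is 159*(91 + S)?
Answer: -59625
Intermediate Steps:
S = -466 (S = -4 + (-59 + 52)*(50 + 16) = -4 - 7*66 = -4 - 462 = -466)
159*(91 + S) = 159*(91 - 466) = 159*(-375) = -59625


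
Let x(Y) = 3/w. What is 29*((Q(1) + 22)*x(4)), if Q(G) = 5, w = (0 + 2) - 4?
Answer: -2349/2 ≈ -1174.5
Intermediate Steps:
w = -2 (w = 2 - 4 = -2)
x(Y) = -3/2 (x(Y) = 3/(-2) = 3*(-½) = -3/2)
29*((Q(1) + 22)*x(4)) = 29*((5 + 22)*(-3/2)) = 29*(27*(-3/2)) = 29*(-81/2) = -2349/2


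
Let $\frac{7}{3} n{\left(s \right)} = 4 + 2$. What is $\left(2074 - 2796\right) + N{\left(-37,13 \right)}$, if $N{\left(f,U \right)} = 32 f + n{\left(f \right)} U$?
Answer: $- \frac{13108}{7} \approx -1872.6$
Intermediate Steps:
$n{\left(s \right)} = \frac{18}{7}$ ($n{\left(s \right)} = \frac{3 \left(4 + 2\right)}{7} = \frac{3}{7} \cdot 6 = \frac{18}{7}$)
$N{\left(f,U \right)} = 32 f + \frac{18 U}{7}$
$\left(2074 - 2796\right) + N{\left(-37,13 \right)} = \left(2074 - 2796\right) + \left(32 \left(-37\right) + \frac{18}{7} \cdot 13\right) = -722 + \left(-1184 + \frac{234}{7}\right) = -722 - \frac{8054}{7} = - \frac{13108}{7}$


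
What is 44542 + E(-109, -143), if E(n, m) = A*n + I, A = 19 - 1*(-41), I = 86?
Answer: 38088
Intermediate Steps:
A = 60 (A = 19 + 41 = 60)
E(n, m) = 86 + 60*n (E(n, m) = 60*n + 86 = 86 + 60*n)
44542 + E(-109, -143) = 44542 + (86 + 60*(-109)) = 44542 + (86 - 6540) = 44542 - 6454 = 38088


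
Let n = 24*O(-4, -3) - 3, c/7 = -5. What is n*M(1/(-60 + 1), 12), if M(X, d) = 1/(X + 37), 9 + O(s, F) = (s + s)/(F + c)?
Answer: -239835/41458 ≈ -5.7850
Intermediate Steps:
c = -35 (c = 7*(-5) = -35)
O(s, F) = -9 + 2*s/(-35 + F) (O(s, F) = -9 + (s + s)/(F - 35) = -9 + (2*s)/(-35 + F) = -9 + 2*s/(-35 + F))
M(X, d) = 1/(37 + X)
n = -4065/19 (n = 24*((315 - 9*(-3) + 2*(-4))/(-35 - 3)) - 3 = 24*((315 + 27 - 8)/(-38)) - 3 = 24*(-1/38*334) - 3 = 24*(-167/19) - 3 = -4008/19 - 3 = -4065/19 ≈ -213.95)
n*M(1/(-60 + 1), 12) = -4065/(19*(37 + 1/(-60 + 1))) = -4065/(19*(37 + 1/(-59))) = -4065/(19*(37 - 1/59)) = -4065/(19*2182/59) = -4065/19*59/2182 = -239835/41458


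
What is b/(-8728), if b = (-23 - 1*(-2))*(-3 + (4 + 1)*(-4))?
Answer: -483/8728 ≈ -0.055339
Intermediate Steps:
b = 483 (b = (-23 + 2)*(-3 + 5*(-4)) = -21*(-3 - 20) = -21*(-23) = 483)
b/(-8728) = 483/(-8728) = 483*(-1/8728) = -483/8728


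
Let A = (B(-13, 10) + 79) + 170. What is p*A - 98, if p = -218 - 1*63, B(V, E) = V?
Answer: -66414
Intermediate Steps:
A = 236 (A = (-13 + 79) + 170 = 66 + 170 = 236)
p = -281 (p = -218 - 63 = -281)
p*A - 98 = -281*236 - 98 = -66316 - 98 = -66414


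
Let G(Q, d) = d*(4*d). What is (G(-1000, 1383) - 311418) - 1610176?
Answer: 5729162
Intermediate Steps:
G(Q, d) = 4*d²
(G(-1000, 1383) - 311418) - 1610176 = (4*1383² - 311418) - 1610176 = (4*1912689 - 311418) - 1610176 = (7650756 - 311418) - 1610176 = 7339338 - 1610176 = 5729162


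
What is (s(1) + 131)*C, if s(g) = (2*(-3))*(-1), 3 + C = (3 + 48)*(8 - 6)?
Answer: 13563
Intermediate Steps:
C = 99 (C = -3 + (3 + 48)*(8 - 6) = -3 + 51*2 = -3 + 102 = 99)
s(g) = 6 (s(g) = -6*(-1) = 6)
(s(1) + 131)*C = (6 + 131)*99 = 137*99 = 13563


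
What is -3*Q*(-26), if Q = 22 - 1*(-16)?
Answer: 2964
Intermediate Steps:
Q = 38 (Q = 22 + 16 = 38)
-3*Q*(-26) = -3*38*(-26) = -114*(-26) = 2964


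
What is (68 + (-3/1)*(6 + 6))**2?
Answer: 1024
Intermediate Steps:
(68 + (-3/1)*(6 + 6))**2 = (68 - 3*1*12)**2 = (68 - 3*12)**2 = (68 - 36)**2 = 32**2 = 1024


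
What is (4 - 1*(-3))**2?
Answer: 49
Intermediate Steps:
(4 - 1*(-3))**2 = (4 + 3)**2 = 7**2 = 49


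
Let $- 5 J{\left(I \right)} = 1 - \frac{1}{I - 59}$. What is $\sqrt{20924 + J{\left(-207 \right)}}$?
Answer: $\frac{\sqrt{37012108490}}{1330} \approx 144.65$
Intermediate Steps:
$J{\left(I \right)} = - \frac{1}{5} + \frac{1}{5 \left(-59 + I\right)}$ ($J{\left(I \right)} = - \frac{1 - \frac{1}{I - 59}}{5} = - \frac{1 - \frac{1}{-59 + I}}{5} = - \frac{1}{5} + \frac{1}{5 \left(-59 + I\right)}$)
$\sqrt{20924 + J{\left(-207 \right)}} = \sqrt{20924 + \frac{60 - -207}{5 \left(-59 - 207\right)}} = \sqrt{20924 + \frac{60 + 207}{5 \left(-266\right)}} = \sqrt{20924 + \frac{1}{5} \left(- \frac{1}{266}\right) 267} = \sqrt{20924 - \frac{267}{1330}} = \sqrt{\frac{27828653}{1330}} = \frac{\sqrt{37012108490}}{1330}$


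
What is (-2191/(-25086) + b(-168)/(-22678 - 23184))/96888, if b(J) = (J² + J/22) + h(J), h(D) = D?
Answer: -3317256845/613079915036688 ≈ -5.4108e-6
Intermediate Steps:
b(J) = J² + 23*J/22 (b(J) = (J² + J/22) + J = J² + 23*J/22)
(-2191/(-25086) + b(-168)/(-22678 - 23184))/96888 = (-2191/(-25086) + ((1/22)*(-168)*(23 + 22*(-168)))/(-22678 - 23184))/96888 = (-2191*(-1/25086) + ((1/22)*(-168)*(23 - 3696))/(-45862))*(1/96888) = (2191/25086 + ((1/22)*(-168)*(-3673))*(-1/45862))*(1/96888) = (2191/25086 + (308532/11)*(-1/45862))*(1/96888) = (2191/25086 - 154266/252241)*(1/96888) = -3317256845/6327717726*1/96888 = -3317256845/613079915036688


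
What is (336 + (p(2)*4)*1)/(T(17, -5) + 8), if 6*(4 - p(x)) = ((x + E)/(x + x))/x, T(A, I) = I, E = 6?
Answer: 1054/9 ≈ 117.11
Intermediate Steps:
p(x) = 4 - (6 + x)/(12*x**2) (p(x) = 4 - (x + 6)/(x + x)/(6*x) = 4 - (6 + x)/((2*x))/(6*x) = 4 - (6 + x)*(1/(2*x))/(6*x) = 4 - (6 + x)/(2*x)/(6*x) = 4 - (6 + x)/(12*x**2))
(336 + (p(2)*4)*1)/(T(17, -5) + 8) = (336 + (((1/12)*(-6 - 1*2 + 48*2**2)/2**2)*4)*1)/(-5 + 8) = (336 + (((1/12)*(1/4)*(-6 - 2 + 48*4))*4)*1)/3 = (336 + (((1/12)*(1/4)*(-6 - 2 + 192))*4)*1)*(1/3) = (336 + (((1/12)*(1/4)*184)*4)*1)*(1/3) = (336 + ((23/6)*4)*1)*(1/3) = (336 + (46/3)*1)*(1/3) = (336 + 46/3)*(1/3) = (1054/3)*(1/3) = 1054/9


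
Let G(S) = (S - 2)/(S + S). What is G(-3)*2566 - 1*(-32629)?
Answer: 104302/3 ≈ 34767.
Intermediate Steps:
G(S) = (-2 + S)/(2*S) (G(S) = (-2 + S)/((2*S)) = (-2 + S)*(1/(2*S)) = (-2 + S)/(2*S))
G(-3)*2566 - 1*(-32629) = ((½)*(-2 - 3)/(-3))*2566 - 1*(-32629) = ((½)*(-⅓)*(-5))*2566 + 32629 = (⅚)*2566 + 32629 = 6415/3 + 32629 = 104302/3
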